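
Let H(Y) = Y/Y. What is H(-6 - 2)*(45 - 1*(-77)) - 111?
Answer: 11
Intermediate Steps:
H(Y) = 1
H(-6 - 2)*(45 - 1*(-77)) - 111 = 1*(45 - 1*(-77)) - 111 = 1*(45 + 77) - 111 = 1*122 - 111 = 122 - 111 = 11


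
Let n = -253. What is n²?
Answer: 64009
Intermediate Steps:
n² = (-253)² = 64009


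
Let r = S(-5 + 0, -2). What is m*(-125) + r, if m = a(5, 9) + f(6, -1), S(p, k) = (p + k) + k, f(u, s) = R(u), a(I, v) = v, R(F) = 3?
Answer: -1509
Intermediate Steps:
f(u, s) = 3
S(p, k) = p + 2*k (S(p, k) = (k + p) + k = p + 2*k)
m = 12 (m = 9 + 3 = 12)
r = -9 (r = (-5 + 0) + 2*(-2) = -5 - 4 = -9)
m*(-125) + r = 12*(-125) - 9 = -1500 - 9 = -1509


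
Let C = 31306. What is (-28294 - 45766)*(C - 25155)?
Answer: -455543060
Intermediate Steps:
(-28294 - 45766)*(C - 25155) = (-28294 - 45766)*(31306 - 25155) = -74060*6151 = -455543060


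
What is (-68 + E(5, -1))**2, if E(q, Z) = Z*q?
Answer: 5329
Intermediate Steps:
(-68 + E(5, -1))**2 = (-68 - 1*5)**2 = (-68 - 5)**2 = (-73)**2 = 5329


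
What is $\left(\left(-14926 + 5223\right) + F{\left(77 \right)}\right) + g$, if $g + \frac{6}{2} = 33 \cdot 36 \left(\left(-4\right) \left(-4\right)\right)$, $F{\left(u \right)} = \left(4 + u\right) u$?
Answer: $15539$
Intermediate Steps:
$F{\left(u \right)} = u \left(4 + u\right)$
$g = 19005$ ($g = -3 + 33 \cdot 36 \left(\left(-4\right) \left(-4\right)\right) = -3 + 1188 \cdot 16 = -3 + 19008 = 19005$)
$\left(\left(-14926 + 5223\right) + F{\left(77 \right)}\right) + g = \left(\left(-14926 + 5223\right) + 77 \left(4 + 77\right)\right) + 19005 = \left(-9703 + 77 \cdot 81\right) + 19005 = \left(-9703 + 6237\right) + 19005 = -3466 + 19005 = 15539$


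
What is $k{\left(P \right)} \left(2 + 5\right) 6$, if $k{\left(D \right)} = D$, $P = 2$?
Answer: $84$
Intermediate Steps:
$k{\left(P \right)} \left(2 + 5\right) 6 = 2 \left(2 + 5\right) 6 = 2 \cdot 7 \cdot 6 = 2 \cdot 42 = 84$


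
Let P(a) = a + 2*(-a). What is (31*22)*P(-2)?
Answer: 1364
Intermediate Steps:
P(a) = -a (P(a) = a - 2*a = -a)
(31*22)*P(-2) = (31*22)*(-1*(-2)) = 682*2 = 1364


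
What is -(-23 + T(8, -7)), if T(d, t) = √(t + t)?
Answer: 23 - I*√14 ≈ 23.0 - 3.7417*I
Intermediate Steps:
T(d, t) = √2*√t (T(d, t) = √(2*t) = √2*√t)
-(-23 + T(8, -7)) = -(-23 + √2*√(-7)) = -(-23 + √2*(I*√7)) = -(-23 + I*√14) = 23 - I*√14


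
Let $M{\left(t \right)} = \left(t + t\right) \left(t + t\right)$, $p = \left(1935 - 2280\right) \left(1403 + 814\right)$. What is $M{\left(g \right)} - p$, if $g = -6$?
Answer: $765009$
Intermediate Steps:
$p = -764865$ ($p = \left(-345\right) 2217 = -764865$)
$M{\left(t \right)} = 4 t^{2}$ ($M{\left(t \right)} = 2 t 2 t = 4 t^{2}$)
$M{\left(g \right)} - p = 4 \left(-6\right)^{2} - -764865 = 4 \cdot 36 + 764865 = 144 + 764865 = 765009$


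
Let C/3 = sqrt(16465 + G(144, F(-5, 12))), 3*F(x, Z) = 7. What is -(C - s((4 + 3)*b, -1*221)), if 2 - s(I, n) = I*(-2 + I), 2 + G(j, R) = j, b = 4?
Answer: -726 - 3*sqrt(16607) ≈ -1112.6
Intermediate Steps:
F(x, Z) = 7/3 (F(x, Z) = (1/3)*7 = 7/3)
G(j, R) = -2 + j
s(I, n) = 2 - I*(-2 + I)
C = 3*sqrt(16607) (C = 3*sqrt(16465 + (-2 + 144)) = 3*sqrt(16465 + 142) = 3*sqrt(16607) ≈ 386.60)
-(C - s((4 + 3)*b, -1*221)) = -(3*sqrt(16607) - (2 - ((4 + 3)*4)**2 + 2*((4 + 3)*4))) = -(3*sqrt(16607) - (2 - (7*4)**2 + 2*(7*4))) = -(3*sqrt(16607) - (2 - 1*28**2 + 2*28)) = -(3*sqrt(16607) - (2 - 1*784 + 56)) = -(3*sqrt(16607) - (2 - 784 + 56)) = -(3*sqrt(16607) - 1*(-726)) = -(3*sqrt(16607) + 726) = -(726 + 3*sqrt(16607)) = -726 - 3*sqrt(16607)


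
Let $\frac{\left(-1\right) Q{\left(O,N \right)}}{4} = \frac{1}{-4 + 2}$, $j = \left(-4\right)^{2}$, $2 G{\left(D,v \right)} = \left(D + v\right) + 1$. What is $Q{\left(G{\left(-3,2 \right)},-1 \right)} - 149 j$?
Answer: $-2382$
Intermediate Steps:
$G{\left(D,v \right)} = \frac{1}{2} + \frac{D}{2} + \frac{v}{2}$ ($G{\left(D,v \right)} = \frac{\left(D + v\right) + 1}{2} = \frac{1 + D + v}{2} = \frac{1}{2} + \frac{D}{2} + \frac{v}{2}$)
$j = 16$
$Q{\left(O,N \right)} = 2$ ($Q{\left(O,N \right)} = - \frac{4}{-4 + 2} = - \frac{4}{-2} = \left(-4\right) \left(- \frac{1}{2}\right) = 2$)
$Q{\left(G{\left(-3,2 \right)},-1 \right)} - 149 j = 2 - 2384 = -2382$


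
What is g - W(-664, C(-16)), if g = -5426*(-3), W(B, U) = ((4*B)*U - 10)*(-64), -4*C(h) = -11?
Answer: -451818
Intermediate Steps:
C(h) = 11/4 (C(h) = -¼*(-11) = 11/4)
W(B, U) = 640 - 256*B*U (W(B, U) = (4*B*U - 10)*(-64) = (-10 + 4*B*U)*(-64) = 640 - 256*B*U)
g = 16278
g - W(-664, C(-16)) = 16278 - (640 - 256*(-664)*11/4) = 16278 - (640 + 467456) = 16278 - 1*468096 = 16278 - 468096 = -451818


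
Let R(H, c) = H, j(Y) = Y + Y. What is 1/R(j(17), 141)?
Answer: 1/34 ≈ 0.029412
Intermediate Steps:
j(Y) = 2*Y
1/R(j(17), 141) = 1/(2*17) = 1/34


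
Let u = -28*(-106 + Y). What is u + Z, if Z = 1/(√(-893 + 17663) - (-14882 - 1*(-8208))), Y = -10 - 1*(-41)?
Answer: 46751784637/22262753 - √16770/44525506 ≈ 2100.0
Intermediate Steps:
Y = 31 (Y = -10 + 41 = 31)
u = 2100 (u = -28*(-106 + 31) = -28*(-75) = 2100)
Z = 1/(6674 + √16770) (Z = 1/(√16770 - (-14882 + 8208)) = 1/(√16770 - 1*(-6674)) = 1/(√16770 + 6674) = 1/(6674 + √16770) ≈ 0.00014698)
u + Z = 2100 + (3337/22262753 - √16770/44525506) = 46751784637/22262753 - √16770/44525506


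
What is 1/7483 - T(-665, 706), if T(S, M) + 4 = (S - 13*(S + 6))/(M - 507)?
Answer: -53173999/1489117 ≈ -35.708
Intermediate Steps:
T(S, M) = -4 + (-78 - 12*S)/(-507 + M) (T(S, M) = -4 + (S - 13*(S + 6))/(M - 507) = -4 + (S - 13*(6 + S))/(-507 + M) = -4 + (S + (-78 - 13*S))/(-507 + M) = -4 + (-78 - 12*S)/(-507 + M))
1/7483 - T(-665, 706) = 1/7483 - 2*(975 - 6*(-665) - 2*706)/(-507 + 706) = 1/7483 - 2*(975 + 3990 - 1412)/199 = 1/7483 - 2*3553/199 = 1/7483 - 1*7106/199 = 1/7483 - 7106/199 = -53173999/1489117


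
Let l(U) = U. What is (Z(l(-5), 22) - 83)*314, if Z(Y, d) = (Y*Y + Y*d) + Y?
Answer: -54322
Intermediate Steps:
Z(Y, d) = Y + Y² + Y*d (Z(Y, d) = (Y² + Y*d) + Y = Y + Y² + Y*d)
(Z(l(-5), 22) - 83)*314 = (-5*(1 - 5 + 22) - 83)*314 = (-5*18 - 83)*314 = (-90 - 83)*314 = -173*314 = -54322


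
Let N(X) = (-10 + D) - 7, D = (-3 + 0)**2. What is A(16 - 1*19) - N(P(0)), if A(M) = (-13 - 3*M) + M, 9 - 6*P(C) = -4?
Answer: 1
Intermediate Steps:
P(C) = 13/6 (P(C) = 3/2 - 1/6*(-4) = 3/2 + 2/3 = 13/6)
D = 9 (D = (-3)**2 = 9)
N(X) = -8 (N(X) = (-10 + 9) - 7 = -1 - 7 = -8)
A(M) = -13 - 2*M
A(16 - 1*19) - N(P(0)) = (-13 - 2*(16 - 1*19)) - 1*(-8) = (-13 - 2*(16 - 19)) + 8 = (-13 - 2*(-3)) + 8 = (-13 + 6) + 8 = -7 + 8 = 1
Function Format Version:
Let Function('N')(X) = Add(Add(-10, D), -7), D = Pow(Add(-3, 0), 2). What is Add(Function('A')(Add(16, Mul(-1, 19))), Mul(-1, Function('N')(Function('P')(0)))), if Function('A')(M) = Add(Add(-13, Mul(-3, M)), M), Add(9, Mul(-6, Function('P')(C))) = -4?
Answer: 1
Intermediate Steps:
Function('P')(C) = Rational(13, 6) (Function('P')(C) = Add(Rational(3, 2), Mul(Rational(-1, 6), -4)) = Add(Rational(3, 2), Rational(2, 3)) = Rational(13, 6))
D = 9 (D = Pow(-3, 2) = 9)
Function('N')(X) = -8 (Function('N')(X) = Add(Add(-10, 9), -7) = Add(-1, -7) = -8)
Function('A')(M) = Add(-13, Mul(-2, M))
Add(Function('A')(Add(16, Mul(-1, 19))), Mul(-1, Function('N')(Function('P')(0)))) = Add(Add(-13, Mul(-2, Add(16, Mul(-1, 19)))), Mul(-1, -8)) = Add(Add(-13, Mul(-2, Add(16, -19))), 8) = Add(Add(-13, Mul(-2, -3)), 8) = Add(Add(-13, 6), 8) = Add(-7, 8) = 1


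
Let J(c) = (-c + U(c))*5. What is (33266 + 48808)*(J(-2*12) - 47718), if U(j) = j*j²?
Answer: -9579513132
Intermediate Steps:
U(j) = j³
J(c) = -5*c + 5*c³ (J(c) = (-c + c³)*5 = (c³ - c)*5 = -5*c + 5*c³)
(33266 + 48808)*(J(-2*12) - 47718) = (33266 + 48808)*(5*(-2*12)*(-1 + (-2*12)²) - 47718) = 82074*(5*(-24)*(-1 + (-24)²) - 47718) = 82074*(5*(-24)*(-1 + 576) - 47718) = 82074*(5*(-24)*575 - 47718) = 82074*(-69000 - 47718) = 82074*(-116718) = -9579513132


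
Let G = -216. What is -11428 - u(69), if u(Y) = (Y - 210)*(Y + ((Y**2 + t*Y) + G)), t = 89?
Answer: 1505027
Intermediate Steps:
u(Y) = (-210 + Y)*(-216 + Y**2 + 90*Y) (u(Y) = (Y - 210)*(Y + ((Y**2 + 89*Y) - 216)) = (-210 + Y)*(Y + (-216 + Y**2 + 89*Y)) = (-210 + Y)*(-216 + Y**2 + 90*Y))
-11428 - u(69) = -11428 - (45360 + 69**3 - 19116*69 - 120*69**2) = -11428 - (45360 + 328509 - 1319004 - 120*4761) = -11428 - (45360 + 328509 - 1319004 - 571320) = -11428 - 1*(-1516455) = -11428 + 1516455 = 1505027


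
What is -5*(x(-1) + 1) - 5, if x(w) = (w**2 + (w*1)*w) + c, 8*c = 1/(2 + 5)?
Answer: -1125/56 ≈ -20.089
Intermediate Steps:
c = 1/56 (c = 1/(8*(2 + 5)) = (1/8)/7 = (1/8)*(1/7) = 1/56 ≈ 0.017857)
x(w) = 1/56 + 2*w**2 (x(w) = (w**2 + (w*1)*w) + 1/56 = (w**2 + w*w) + 1/56 = (w**2 + w**2) + 1/56 = 2*w**2 + 1/56 = 1/56 + 2*w**2)
-5*(x(-1) + 1) - 5 = -5*((1/56 + 2*(-1)**2) + 1) - 5 = -5*((1/56 + 2*1) + 1) - 5 = -5*((1/56 + 2) + 1) - 5 = -5*(113/56 + 1) - 5 = -5*169/56 - 5 = -845/56 - 5 = -1125/56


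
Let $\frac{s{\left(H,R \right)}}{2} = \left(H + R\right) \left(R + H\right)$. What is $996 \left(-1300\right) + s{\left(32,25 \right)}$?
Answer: $-1288302$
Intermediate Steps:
$s{\left(H,R \right)} = 2 \left(H + R\right)^{2}$ ($s{\left(H,R \right)} = 2 \left(H + R\right) \left(R + H\right) = 2 \left(H + R\right) \left(H + R\right) = 2 \left(H + R\right)^{2}$)
$996 \left(-1300\right) + s{\left(32,25 \right)} = 996 \left(-1300\right) + 2 \left(32 + 25\right)^{2} = -1294800 + 2 \cdot 57^{2} = -1294800 + 2 \cdot 3249 = -1294800 + 6498 = -1288302$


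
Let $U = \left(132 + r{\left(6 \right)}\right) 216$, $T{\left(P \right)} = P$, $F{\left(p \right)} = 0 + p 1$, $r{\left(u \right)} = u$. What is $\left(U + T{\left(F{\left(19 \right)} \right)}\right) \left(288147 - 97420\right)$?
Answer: $5688814229$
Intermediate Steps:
$F{\left(p \right)} = p$ ($F{\left(p \right)} = 0 + p = p$)
$U = 29808$ ($U = \left(132 + 6\right) 216 = 138 \cdot 216 = 29808$)
$\left(U + T{\left(F{\left(19 \right)} \right)}\right) \left(288147 - 97420\right) = \left(29808 + 19\right) \left(288147 - 97420\right) = 29827 \cdot 190727 = 5688814229$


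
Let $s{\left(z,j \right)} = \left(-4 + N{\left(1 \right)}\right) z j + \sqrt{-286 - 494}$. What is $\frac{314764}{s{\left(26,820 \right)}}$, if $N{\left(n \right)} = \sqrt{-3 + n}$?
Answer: $\frac{157382}{-42640 + i \sqrt{195} + 10660 i \sqrt{2}} \approx -3.2802 - 1.1608 i$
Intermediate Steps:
$s{\left(z,j \right)} = 2 i \sqrt{195} + j z \left(-4 + i \sqrt{2}\right)$ ($s{\left(z,j \right)} = \left(-4 + \sqrt{-3 + 1}\right) z j + \sqrt{-286 - 494} = \left(-4 + \sqrt{-2}\right) z j + \sqrt{-780} = \left(-4 + i \sqrt{2}\right) z j + 2 i \sqrt{195} = z \left(-4 + i \sqrt{2}\right) j + 2 i \sqrt{195} = j z \left(-4 + i \sqrt{2}\right) + 2 i \sqrt{195} = 2 i \sqrt{195} + j z \left(-4 + i \sqrt{2}\right)$)
$\frac{314764}{s{\left(26,820 \right)}} = \frac{314764}{\left(-4\right) 820 \cdot 26 + 2 i \sqrt{195} + i 820 \cdot 26 \sqrt{2}} = \frac{314764}{-85280 + 2 i \sqrt{195} + 21320 i \sqrt{2}}$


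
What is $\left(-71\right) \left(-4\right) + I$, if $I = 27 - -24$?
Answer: $335$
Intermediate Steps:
$I = 51$ ($I = 27 + 24 = 51$)
$\left(-71\right) \left(-4\right) + I = \left(-71\right) \left(-4\right) + 51 = 284 + 51 = 335$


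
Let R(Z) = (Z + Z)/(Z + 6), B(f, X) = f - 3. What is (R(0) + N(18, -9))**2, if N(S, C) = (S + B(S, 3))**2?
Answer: 1185921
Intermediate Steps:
B(f, X) = -3 + f
N(S, C) = (-3 + 2*S)**2 (N(S, C) = (S + (-3 + S))**2 = (-3 + 2*S)**2)
R(Z) = 2*Z/(6 + Z) (R(Z) = (2*Z)/(6 + Z) = 2*Z/(6 + Z))
(R(0) + N(18, -9))**2 = (2*0/(6 + 0) + (-3 + 2*18)**2)**2 = (2*0/6 + (-3 + 36)**2)**2 = (2*0*(1/6) + 33**2)**2 = (0 + 1089)**2 = 1089**2 = 1185921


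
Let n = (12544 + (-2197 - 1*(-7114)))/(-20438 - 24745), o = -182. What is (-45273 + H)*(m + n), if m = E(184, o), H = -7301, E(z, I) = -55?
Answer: 131567801924/45183 ≈ 2.9119e+6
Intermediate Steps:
m = -55
n = -17461/45183 (n = (12544 + (-2197 + 7114))/(-45183) = (12544 + 4917)*(-1/45183) = 17461*(-1/45183) = -17461/45183 ≈ -0.38645)
(-45273 + H)*(m + n) = (-45273 - 7301)*(-55 - 17461/45183) = -52574*(-2502526/45183) = 131567801924/45183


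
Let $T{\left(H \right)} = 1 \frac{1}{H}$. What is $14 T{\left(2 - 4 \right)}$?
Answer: $-7$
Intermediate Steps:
$T{\left(H \right)} = \frac{1}{H}$
$14 T{\left(2 - 4 \right)} = \frac{14}{2 - 4} = \frac{14}{-2} = 14 \left(- \frac{1}{2}\right) = -7$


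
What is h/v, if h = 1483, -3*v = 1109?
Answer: -4449/1109 ≈ -4.0117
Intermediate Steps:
v = -1109/3 (v = -⅓*1109 = -1109/3 ≈ -369.67)
h/v = 1483/(-1109/3) = 1483*(-3/1109) = -4449/1109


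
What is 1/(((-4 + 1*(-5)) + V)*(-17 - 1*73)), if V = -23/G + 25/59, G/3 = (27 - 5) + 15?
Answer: 2183/1725690 ≈ 0.0012650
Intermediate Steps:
G = 111 (G = 3*((27 - 5) + 15) = 3*(22 + 15) = 3*37 = 111)
V = 1418/6549 (V = -23/111 + 25/59 = 1418/6549 ≈ 0.21652)
1/(((-4 + 1*(-5)) + V)*(-17 - 1*73)) = 1/(((-4 + 1*(-5)) + 1418/6549)*(-17 - 1*73)) = 1/(((-4 - 5) + 1418/6549)*(-17 - 73)) = 1/((-9 + 1418/6549)*(-90)) = 1/(-57523/6549*(-90)) = 1/(1725690/2183) = 2183/1725690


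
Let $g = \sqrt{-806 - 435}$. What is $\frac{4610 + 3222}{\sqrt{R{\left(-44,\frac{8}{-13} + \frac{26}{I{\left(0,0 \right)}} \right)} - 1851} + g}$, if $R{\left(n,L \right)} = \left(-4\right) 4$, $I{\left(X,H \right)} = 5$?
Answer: $- \frac{7832 i}{\sqrt{1241} + \sqrt{1867}} \approx - 99.851 i$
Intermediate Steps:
$R{\left(n,L \right)} = -16$
$g = i \sqrt{1241}$ ($g = \sqrt{-1241} = i \sqrt{1241} \approx 35.228 i$)
$\frac{4610 + 3222}{\sqrt{R{\left(-44,\frac{8}{-13} + \frac{26}{I{\left(0,0 \right)}} \right)} - 1851} + g} = \frac{4610 + 3222}{\sqrt{-16 - 1851} + i \sqrt{1241}} = \frac{7832}{\sqrt{-1867} + i \sqrt{1241}} = \frac{7832}{i \sqrt{1867} + i \sqrt{1241}} = \frac{7832}{i \sqrt{1241} + i \sqrt{1867}}$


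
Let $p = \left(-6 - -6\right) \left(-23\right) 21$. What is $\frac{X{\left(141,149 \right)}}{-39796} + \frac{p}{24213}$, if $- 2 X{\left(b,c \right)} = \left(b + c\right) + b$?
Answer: $\frac{431}{79592} \approx 0.0054151$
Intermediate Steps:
$X{\left(b,c \right)} = - b - \frac{c}{2}$ ($X{\left(b,c \right)} = - \frac{\left(b + c\right) + b}{2} = - \frac{c + 2 b}{2} = - b - \frac{c}{2}$)
$p = 0$ ($p = \left(-6 + 6\right) \left(-23\right) 21 = 0 \left(-23\right) 21 = 0 \cdot 21 = 0$)
$\frac{X{\left(141,149 \right)}}{-39796} + \frac{p}{24213} = \frac{\left(-1\right) 141 - \frac{149}{2}}{-39796} + \frac{0}{24213} = \left(-141 - \frac{149}{2}\right) \left(- \frac{1}{39796}\right) + 0 \cdot \frac{1}{24213} = \left(- \frac{431}{2}\right) \left(- \frac{1}{39796}\right) + 0 = \frac{431}{79592} + 0 = \frac{431}{79592}$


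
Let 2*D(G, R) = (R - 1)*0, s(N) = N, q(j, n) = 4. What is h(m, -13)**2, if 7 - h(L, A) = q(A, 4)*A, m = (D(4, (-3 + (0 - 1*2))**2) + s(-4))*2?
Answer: 3481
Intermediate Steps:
D(G, R) = 0 (D(G, R) = ((R - 1)*0)/2 = ((-1 + R)*0)/2 = (1/2)*0 = 0)
m = -8 (m = (0 - 4)*2 = -4*2 = -8)
h(L, A) = 7 - 4*A
h(m, -13)**2 = (7 - 4*(-13))**2 = (7 + 52)**2 = 59**2 = 3481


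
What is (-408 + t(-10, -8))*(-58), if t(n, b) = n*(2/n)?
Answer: 23548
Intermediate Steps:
t(n, b) = 2
(-408 + t(-10, -8))*(-58) = (-408 + 2)*(-58) = -406*(-58) = 23548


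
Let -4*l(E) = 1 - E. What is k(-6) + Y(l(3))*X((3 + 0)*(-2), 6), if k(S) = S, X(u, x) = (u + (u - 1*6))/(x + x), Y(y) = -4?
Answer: 0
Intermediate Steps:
l(E) = -1/4 + E/4 (l(E) = -(1 - E)/4 = -1/4 + E/4)
X(u, x) = (-6 + 2*u)/(2*x) (X(u, x) = (u + (u - 6))/((2*x)) = (u + (-6 + u))*(1/(2*x)) = (-6 + 2*u)*(1/(2*x)) = (-6 + 2*u)/(2*x))
k(-6) + Y(l(3))*X((3 + 0)*(-2), 6) = -6 - 4*(-3 + (3 + 0)*(-2))/6 = -6 - 2*(-3 + 3*(-2))/3 = -6 - 2*(-3 - 6)/3 = -6 - 2*(-9)/3 = -6 - 4*(-3/2) = -6 + 6 = 0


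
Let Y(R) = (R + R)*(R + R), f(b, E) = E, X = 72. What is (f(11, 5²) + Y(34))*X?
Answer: 334728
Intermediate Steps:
Y(R) = 4*R² (Y(R) = (2*R)*(2*R) = 4*R²)
(f(11, 5²) + Y(34))*X = (5² + 4*34²)*72 = (25 + 4*1156)*72 = (25 + 4624)*72 = 4649*72 = 334728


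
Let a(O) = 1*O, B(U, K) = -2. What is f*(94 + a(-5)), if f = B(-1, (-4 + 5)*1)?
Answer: -178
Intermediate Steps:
f = -2
a(O) = O
f*(94 + a(-5)) = -2*(94 - 5) = -2*89 = -178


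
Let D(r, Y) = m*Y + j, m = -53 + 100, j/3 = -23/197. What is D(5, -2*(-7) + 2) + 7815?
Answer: 1687630/197 ≈ 8566.7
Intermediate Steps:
j = -69/197 (j = 3*(-23/197) = -69/197 ≈ -0.35025)
m = 47
D(r, Y) = -69/197 + 47*Y (D(r, Y) = 47*Y - 69/197 = -69/197 + 47*Y)
D(5, -2*(-7) + 2) + 7815 = (-69/197 + 47*(-2*(-7) + 2)) + 7815 = (-69/197 + 47*(14 + 2)) + 7815 = (-69/197 + 47*16) + 7815 = (-69/197 + 752) + 7815 = 148075/197 + 7815 = 1687630/197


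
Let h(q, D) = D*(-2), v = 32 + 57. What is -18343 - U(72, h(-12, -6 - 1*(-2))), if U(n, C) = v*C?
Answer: -19055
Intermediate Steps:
v = 89
h(q, D) = -2*D
U(n, C) = 89*C
-18343 - U(72, h(-12, -6 - 1*(-2))) = -18343 - 89*(-2*(-6 - 1*(-2))) = -18343 - 89*(-2*(-6 + 2)) = -18343 - 89*(-2*(-4)) = -18343 - 89*8 = -18343 - 1*712 = -18343 - 712 = -19055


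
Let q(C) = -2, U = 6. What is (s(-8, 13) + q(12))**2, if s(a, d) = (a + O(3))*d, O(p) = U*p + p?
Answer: 27889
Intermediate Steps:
O(p) = 7*p (O(p) = 6*p + p = 7*p)
s(a, d) = d*(21 + a) (s(a, d) = (a + 7*3)*d = (a + 21)*d = (21 + a)*d = d*(21 + a))
(s(-8, 13) + q(12))**2 = (13*(21 - 8) - 2)**2 = (13*13 - 2)**2 = (169 - 2)**2 = 167**2 = 27889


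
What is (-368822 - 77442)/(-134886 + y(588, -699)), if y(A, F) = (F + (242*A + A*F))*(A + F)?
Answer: -446264/29770179 ≈ -0.014990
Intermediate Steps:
y(A, F) = (A + F)*(F + 242*A + A*F) (y(A, F) = (F + 242*A + A*F)*(A + F) = (A + F)*(F + 242*A + A*F))
(-368822 - 77442)/(-134886 + y(588, -699)) = (-368822 - 77442)/(-134886 + ((-699)² + 242*588² + 588*(-699)² - 699*588² + 243*588*(-699))) = -446264/(-134886 + (488601 + 242*345744 + 588*488601 - 699*345744 - 99875916)) = -446264/(-134886 + (488601 + 83670048 + 287297388 - 241675056 - 99875916)) = -446264/(-134886 + 29905065) = -446264/29770179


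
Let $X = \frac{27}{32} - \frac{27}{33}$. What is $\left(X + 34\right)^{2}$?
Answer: $\frac{143448529}{123904} \approx 1157.7$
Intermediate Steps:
$X = \frac{9}{352}$ ($X = 27 \cdot \frac{1}{32} - \frac{9}{11} = \frac{27}{32} - \frac{9}{11} = \frac{9}{352} \approx 0.025568$)
$\left(X + 34\right)^{2} = \left(\frac{9}{352} + 34\right)^{2} = \left(\frac{11977}{352}\right)^{2} = \frac{143448529}{123904}$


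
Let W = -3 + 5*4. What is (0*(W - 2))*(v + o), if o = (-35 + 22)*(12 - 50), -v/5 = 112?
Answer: 0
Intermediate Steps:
v = -560 (v = -5*112 = -560)
W = 17 (W = -3 + 20 = 17)
o = 494 (o = -13*(-38) = 494)
(0*(W - 2))*(v + o) = (0*(17 - 2))*(-560 + 494) = (0*15)*(-66) = 0*(-66) = 0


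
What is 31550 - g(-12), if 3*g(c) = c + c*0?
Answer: 31554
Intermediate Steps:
g(c) = c/3 (g(c) = (c + c*0)/3 = (c + 0)/3 = c/3)
31550 - g(-12) = 31550 - (-12)/3 = 31550 - 1*(-4) = 31550 + 4 = 31554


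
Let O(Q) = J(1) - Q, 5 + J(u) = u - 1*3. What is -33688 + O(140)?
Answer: -33835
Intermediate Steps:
J(u) = -8 + u (J(u) = -5 + (u - 1*3) = -5 + (u - 3) = -5 + (-3 + u) = -8 + u)
O(Q) = -7 - Q (O(Q) = (-8 + 1) - Q = -7 - Q)
-33688 + O(140) = -33688 + (-7 - 1*140) = -33688 + (-7 - 140) = -33688 - 147 = -33835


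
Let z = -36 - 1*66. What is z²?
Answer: 10404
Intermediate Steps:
z = -102 (z = -36 - 66 = -102)
z² = (-102)² = 10404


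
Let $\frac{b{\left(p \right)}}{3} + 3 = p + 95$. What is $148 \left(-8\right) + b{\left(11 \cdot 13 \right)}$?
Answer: $-479$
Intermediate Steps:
$b{\left(p \right)} = 276 + 3 p$ ($b{\left(p \right)} = -9 + 3 \left(p + 95\right) = -9 + 3 \left(95 + p\right) = -9 + \left(285 + 3 p\right) = 276 + 3 p$)
$148 \left(-8\right) + b{\left(11 \cdot 13 \right)} = 148 \left(-8\right) + \left(276 + 3 \cdot 11 \cdot 13\right) = -1184 + \left(276 + 3 \cdot 143\right) = -1184 + \left(276 + 429\right) = -1184 + 705 = -479$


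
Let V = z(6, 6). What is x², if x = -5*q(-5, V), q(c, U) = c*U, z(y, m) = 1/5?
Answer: 25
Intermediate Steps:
z(y, m) = ⅕
V = ⅕ ≈ 0.20000
q(c, U) = U*c
x = 5 (x = -(-5) = -5*(-1) = 5)
x² = 5² = 25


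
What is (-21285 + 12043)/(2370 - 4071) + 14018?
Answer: 23853860/1701 ≈ 14023.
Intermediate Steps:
(-21285 + 12043)/(2370 - 4071) + 14018 = -9242/(-1701) + 14018 = -9242*(-1/1701) + 14018 = 9242/1701 + 14018 = 23853860/1701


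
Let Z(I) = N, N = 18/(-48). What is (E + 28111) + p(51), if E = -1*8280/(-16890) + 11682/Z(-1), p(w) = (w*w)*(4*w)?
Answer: 297018245/563 ≈ 5.2756e+5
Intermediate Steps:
N = -3/8 (N = 18*(-1/48) = -3/8 ≈ -0.37500)
Z(I) = -3/8
p(w) = 4*w³ (p(w) = w²*(4*w) = 4*w³)
E = -17538300/563 (E = -1*8280/(-16890) + 11682/(-3/8) = -8280*(-1/16890) + 11682*(-8/3) = 276/563 - 31152 = -17538300/563 ≈ -31152.)
(E + 28111) + p(51) = (-17538300/563 + 28111) + 4*51³ = -1711807/563 + 4*132651 = -1711807/563 + 530604 = 297018245/563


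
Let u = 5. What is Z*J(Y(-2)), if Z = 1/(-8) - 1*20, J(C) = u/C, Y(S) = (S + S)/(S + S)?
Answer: -805/8 ≈ -100.63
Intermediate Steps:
Y(S) = 1 (Y(S) = (2*S)/((2*S)) = (2*S)*(1/(2*S)) = 1)
J(C) = 5/C
Z = -161/8 (Z = -⅛ - 20 = -161/8 ≈ -20.125)
Z*J(Y(-2)) = -805/(8*1) = -805/8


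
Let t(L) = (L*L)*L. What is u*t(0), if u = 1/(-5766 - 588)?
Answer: 0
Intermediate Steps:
t(L) = L³ (t(L) = L²*L = L³)
u = -1/6354 (u = 1/(-6354) = -1/6354 ≈ -0.00015738)
u*t(0) = -1/6354*0³ = -1/6354*0 = 0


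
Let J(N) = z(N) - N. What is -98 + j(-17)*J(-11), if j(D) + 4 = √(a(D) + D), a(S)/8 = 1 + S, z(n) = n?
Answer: -98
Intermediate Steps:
a(S) = 8 + 8*S (a(S) = 8*(1 + S) = 8 + 8*S)
j(D) = -4 + √(8 + 9*D) (j(D) = -4 + √((8 + 8*D) + D) = -4 + √(8 + 9*D))
J(N) = 0 (J(N) = N - N = 0)
-98 + j(-17)*J(-11) = -98 + (-4 + √(8 + 9*(-17)))*0 = -98 + (-4 + √(8 - 153))*0 = -98 + (-4 + √(-145))*0 = -98 + (-4 + I*√145)*0 = -98 + 0 = -98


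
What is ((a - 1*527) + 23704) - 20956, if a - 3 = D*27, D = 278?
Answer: 9730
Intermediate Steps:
a = 7509 (a = 3 + 278*27 = 3 + 7506 = 7509)
((a - 1*527) + 23704) - 20956 = ((7509 - 1*527) + 23704) - 20956 = ((7509 - 527) + 23704) - 20956 = (6982 + 23704) - 20956 = 30686 - 20956 = 9730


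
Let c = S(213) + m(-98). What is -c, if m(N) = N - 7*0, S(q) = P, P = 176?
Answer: -78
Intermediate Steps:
S(q) = 176
m(N) = N (m(N) = N + 0 = N)
c = 78 (c = 176 - 98 = 78)
-c = -1*78 = -78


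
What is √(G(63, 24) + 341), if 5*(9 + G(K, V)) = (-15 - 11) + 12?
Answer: √8230/5 ≈ 18.144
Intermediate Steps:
G(K, V) = -59/5 (G(K, V) = -9 + ((-15 - 11) + 12)/5 = -9 + (-26 + 12)/5 = -9 + (⅕)*(-14) = -9 - 14/5 = -59/5)
√(G(63, 24) + 341) = √(-59/5 + 341) = √(1646/5) = √8230/5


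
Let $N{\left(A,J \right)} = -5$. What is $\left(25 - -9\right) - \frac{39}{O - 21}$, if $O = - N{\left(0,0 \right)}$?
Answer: $\frac{583}{16} \approx 36.438$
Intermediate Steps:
$O = 5$ ($O = \left(-1\right) \left(-5\right) = 5$)
$\left(25 - -9\right) - \frac{39}{O - 21} = \left(25 - -9\right) - \frac{39}{5 - 21} = \left(25 + 9\right) - \frac{39}{-16} = 34 - - \frac{39}{16} = 34 + \frac{39}{16} = \frac{583}{16}$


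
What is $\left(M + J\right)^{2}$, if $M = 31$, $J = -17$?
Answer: $196$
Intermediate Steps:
$\left(M + J\right)^{2} = \left(31 - 17\right)^{2} = 14^{2} = 196$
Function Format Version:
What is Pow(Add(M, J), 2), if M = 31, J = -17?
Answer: 196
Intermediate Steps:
Pow(Add(M, J), 2) = Pow(Add(31, -17), 2) = Pow(14, 2) = 196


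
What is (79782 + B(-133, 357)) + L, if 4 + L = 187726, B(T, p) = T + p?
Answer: 267728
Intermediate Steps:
L = 187722 (L = -4 + 187726 = 187722)
(79782 + B(-133, 357)) + L = (79782 + (-133 + 357)) + 187722 = (79782 + 224) + 187722 = 80006 + 187722 = 267728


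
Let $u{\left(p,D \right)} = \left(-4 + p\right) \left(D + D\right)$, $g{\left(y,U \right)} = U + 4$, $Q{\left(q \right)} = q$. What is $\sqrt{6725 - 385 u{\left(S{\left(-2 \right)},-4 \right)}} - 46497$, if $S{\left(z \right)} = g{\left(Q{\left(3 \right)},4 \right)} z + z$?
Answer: $-46497 + i \sqrt{61035} \approx -46497.0 + 247.05 i$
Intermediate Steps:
$g{\left(y,U \right)} = 4 + U$
$S{\left(z \right)} = 9 z$ ($S{\left(z \right)} = \left(4 + 4\right) z + z = 8 z + z = 9 z$)
$u{\left(p,D \right)} = 2 D \left(-4 + p\right)$ ($u{\left(p,D \right)} = \left(-4 + p\right) 2 D = 2 D \left(-4 + p\right)$)
$\sqrt{6725 - 385 u{\left(S{\left(-2 \right)},-4 \right)}} - 46497 = \sqrt{6725 - 385 \cdot 2 \left(-4\right) \left(-4 + 9 \left(-2\right)\right)} - 46497 = \sqrt{6725 - 385 \cdot 2 \left(-4\right) \left(-4 - 18\right)} - 46497 = \sqrt{6725 - 385 \cdot 2 \left(-4\right) \left(-22\right)} - 46497 = \sqrt{6725 - 67760} - 46497 = \sqrt{-61035} - 46497 = i \sqrt{61035} - 46497 = -46497 + i \sqrt{61035}$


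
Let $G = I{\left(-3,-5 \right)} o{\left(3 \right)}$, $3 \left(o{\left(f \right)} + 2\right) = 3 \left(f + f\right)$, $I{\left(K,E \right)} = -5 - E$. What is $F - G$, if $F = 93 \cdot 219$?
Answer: $20367$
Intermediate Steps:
$F = 20367$
$o{\left(f \right)} = -2 + 2 f$ ($o{\left(f \right)} = -2 + \frac{3 \left(f + f\right)}{3} = -2 + \frac{3 \cdot 2 f}{3} = -2 + \frac{6 f}{3} = -2 + 2 f$)
$G = 0$ ($G = \left(-5 - -5\right) \left(-2 + 2 \cdot 3\right) = \left(-5 + 5\right) \left(-2 + 6\right) = 0 \cdot 4 = 0$)
$F - G = 20367 - 0 = 20367 + 0 = 20367$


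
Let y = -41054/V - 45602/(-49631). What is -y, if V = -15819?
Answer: -2758929112/785112789 ≈ -3.5141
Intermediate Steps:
y = 2758929112/785112789 (y = -41054/(-15819) - 45602/(-49631) = -41054*(-1/15819) - 45602*(-1/49631) = 41054/15819 + 45602/49631 = 2758929112/785112789 ≈ 3.5141)
-y = -1*2758929112/785112789 = -2758929112/785112789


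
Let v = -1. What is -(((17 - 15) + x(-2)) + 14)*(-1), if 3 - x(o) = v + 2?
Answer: 18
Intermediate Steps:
x(o) = 2 (x(o) = 3 - (-1 + 2) = 3 - 1*1 = 3 - 1 = 2)
-(((17 - 15) + x(-2)) + 14)*(-1) = -(((17 - 15) + 2) + 14)*(-1) = -((2 + 2) + 14)*(-1) = -(4 + 14)*(-1) = -18*(-1) = -1*(-18) = 18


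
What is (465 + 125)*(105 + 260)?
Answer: 215350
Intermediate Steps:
(465 + 125)*(105 + 260) = 590*365 = 215350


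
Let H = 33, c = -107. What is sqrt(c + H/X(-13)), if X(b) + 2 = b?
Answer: I*sqrt(2730)/5 ≈ 10.45*I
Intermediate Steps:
X(b) = -2 + b
sqrt(c + H/X(-13)) = sqrt(-107 + 33/(-2 - 13)) = sqrt(-107 + 33/(-15)) = sqrt(-107 + 33*(-1/15)) = sqrt(-107 - 11/5) = sqrt(-546/5) = I*sqrt(2730)/5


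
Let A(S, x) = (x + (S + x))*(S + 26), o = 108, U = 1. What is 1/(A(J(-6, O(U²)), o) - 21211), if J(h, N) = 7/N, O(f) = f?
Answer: -1/13852 ≈ -7.2192e-5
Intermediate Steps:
A(S, x) = (26 + S)*(S + 2*x) (A(S, x) = (S + 2*x)*(26 + S) = (26 + S)*(S + 2*x))
1/(A(J(-6, O(U²)), o) - 21211) = 1/(((7/(1²))² + 26*(7/(1²)) + 52*108 + 2*(7/(1²))*108) - 21211) = 1/(((7/1)² + 26*(7/1) + 5616 + 2*(7/1)*108) - 21211) = 1/(((7*1)² + 26*(7*1) + 5616 + 2*(7*1)*108) - 21211) = 1/((7² + 26*7 + 5616 + 2*7*108) - 21211) = 1/((49 + 182 + 5616 + 1512) - 21211) = 1/(7359 - 21211) = 1/(-13852) = -1/13852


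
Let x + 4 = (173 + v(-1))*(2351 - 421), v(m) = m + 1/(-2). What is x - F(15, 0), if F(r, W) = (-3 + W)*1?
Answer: 330994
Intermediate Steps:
v(m) = -1/2 + m (v(m) = m - 1/2 = -1/2 + m)
F(r, W) = -3 + W
x = 330991 (x = -4 + (173 + (-1/2 - 1))*(2351 - 421) = -4 + (173 - 3/2)*1930 = -4 + (343/2)*1930 = -4 + 330995 = 330991)
x - F(15, 0) = 330991 - (-3 + 0) = 330991 - 1*(-3) = 330991 + 3 = 330994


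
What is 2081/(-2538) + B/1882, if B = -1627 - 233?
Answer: -4318561/2388258 ≈ -1.8082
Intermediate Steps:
B = -1860
2081/(-2538) + B/1882 = 2081/(-2538) - 1860/1882 = 2081*(-1/2538) - 1860*1/1882 = -2081/2538 - 930/941 = -4318561/2388258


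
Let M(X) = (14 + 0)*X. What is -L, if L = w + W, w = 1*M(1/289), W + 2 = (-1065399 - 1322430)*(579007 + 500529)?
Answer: 744968989162980/289 ≈ 2.5777e+12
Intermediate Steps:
M(X) = 14*X
W = -2577747367346 (W = -2 + (-1065399 - 1322430)*(579007 + 500529) = -2 - 2387829*1079536 = -2 - 2577747367344 = -2577747367346)
w = 14/289 (w = 1*(14/289) = 14/289 ≈ 0.048443)
L = -744968989162980/289 (L = 14/289 - 2577747367346 = -744968989162980/289 ≈ -2.5777e+12)
-L = -1*(-744968989162980/289) = 744968989162980/289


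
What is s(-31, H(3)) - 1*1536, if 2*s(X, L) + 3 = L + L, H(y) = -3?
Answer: -3081/2 ≈ -1540.5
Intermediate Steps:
s(X, L) = -3/2 + L (s(X, L) = -3/2 + (L + L)/2 = -3/2 + (2*L)/2 = -3/2 + L)
s(-31, H(3)) - 1*1536 = (-3/2 - 3) - 1*1536 = -9/2 - 1536 = -3081/2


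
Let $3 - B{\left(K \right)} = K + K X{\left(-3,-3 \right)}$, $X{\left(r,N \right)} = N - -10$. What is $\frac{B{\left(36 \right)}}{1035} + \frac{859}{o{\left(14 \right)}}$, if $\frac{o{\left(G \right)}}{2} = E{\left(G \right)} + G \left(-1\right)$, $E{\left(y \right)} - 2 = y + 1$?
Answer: $\frac{6573}{46} \approx 142.89$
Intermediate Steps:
$X{\left(r,N \right)} = 10 + N$ ($X{\left(r,N \right)} = N + 10 = 10 + N$)
$E{\left(y \right)} = 3 + y$ ($E{\left(y \right)} = 2 + \left(y + 1\right) = 2 + \left(1 + y\right) = 3 + y$)
$o{\left(G \right)} = 6$ ($o{\left(G \right)} = 2 \left(\left(3 + G\right) + G \left(-1\right)\right) = 2 \left(\left(3 + G\right) - G\right) = 2 \cdot 3 = 6$)
$B{\left(K \right)} = 3 - 8 K$ ($B{\left(K \right)} = 3 - \left(K + K \left(10 - 3\right)\right) = 3 - \left(K + K 7\right) = 3 - \left(K + 7 K\right) = 3 - 8 K$)
$\frac{B{\left(36 \right)}}{1035} + \frac{859}{o{\left(14 \right)}} = \frac{3 - 288}{1035} + \frac{859}{6} = \left(3 - 288\right) \frac{1}{1035} + 859 \cdot \frac{1}{6} = \left(-285\right) \frac{1}{1035} + \frac{859}{6} = - \frac{19}{69} + \frac{859}{6} = \frac{6573}{46}$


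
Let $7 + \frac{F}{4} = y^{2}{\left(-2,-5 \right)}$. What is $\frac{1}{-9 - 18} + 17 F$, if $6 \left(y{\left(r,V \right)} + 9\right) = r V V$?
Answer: $\frac{538763}{27} \approx 19954.0$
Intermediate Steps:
$y{\left(r,V \right)} = -9 + \frac{r V^{2}}{6}$ ($y{\left(r,V \right)} = -9 + \frac{r V V}{6} = -9 + \frac{V r V}{6} = -9 + \frac{r V^{2}}{6}$)
$F = \frac{10564}{9}$ ($F = -28 + 4 \left(-9 + \frac{1}{6} \left(-2\right) \left(-5\right)^{2}\right)^{2} = -28 + 4 \left(-9 + \frac{1}{6} \left(-2\right) 25\right)^{2} = -28 + 4 \left(-9 - \frac{25}{3}\right)^{2} = -28 + 4 \left(- \frac{52}{3}\right)^{2} = -28 + 4 \cdot \frac{2704}{9} = -28 + \frac{10816}{9} = \frac{10564}{9} \approx 1173.8$)
$\frac{1}{-9 - 18} + 17 F = \frac{1}{-9 - 18} + 17 \cdot \frac{10564}{9} = \frac{1}{-27} + \frac{179588}{9} = - \frac{1}{27} + \frac{179588}{9} = \frac{538763}{27}$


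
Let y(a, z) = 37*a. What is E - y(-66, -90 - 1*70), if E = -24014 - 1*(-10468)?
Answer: -11104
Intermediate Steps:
E = -13546 (E = -24014 + 10468 = -13546)
E - y(-66, -90 - 1*70) = -13546 - 37*(-66) = -13546 - 1*(-2442) = -13546 + 2442 = -11104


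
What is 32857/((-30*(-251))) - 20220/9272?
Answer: 9524594/4363635 ≈ 2.1827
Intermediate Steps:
32857/((-30*(-251))) - 20220/9272 = 32857/7530 - 20220*1/9272 = 32857*(1/7530) - 5055/2318 = 32857/7530 - 5055/2318 = 9524594/4363635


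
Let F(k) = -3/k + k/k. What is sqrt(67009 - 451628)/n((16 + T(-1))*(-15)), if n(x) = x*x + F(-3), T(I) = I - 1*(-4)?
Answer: I*sqrt(384619)/81227 ≈ 0.0076351*I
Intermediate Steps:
T(I) = 4 + I (T(I) = I + 4 = 4 + I)
F(k) = 1 - 3/k (F(k) = -3/k + 1 = 1 - 3/k)
n(x) = 2 + x**2 (n(x) = x*x + (-3 - 3)/(-3) = x**2 - 1/3*(-6) = x**2 + 2 = 2 + x**2)
sqrt(67009 - 451628)/n((16 + T(-1))*(-15)) = sqrt(67009 - 451628)/(2 + ((16 + (4 - 1))*(-15))**2) = sqrt(-384619)/(2 + ((16 + 3)*(-15))**2) = (I*sqrt(384619))/(2 + (19*(-15))**2) = (I*sqrt(384619))/(2 + (-285)**2) = (I*sqrt(384619))/(2 + 81225) = (I*sqrt(384619))/81227 = (I*sqrt(384619))*(1/81227) = I*sqrt(384619)/81227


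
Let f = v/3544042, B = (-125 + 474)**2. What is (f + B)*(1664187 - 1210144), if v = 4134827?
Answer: 195997647384688167/3544042 ≈ 5.5303e+10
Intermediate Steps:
B = 121801 (B = 349**2 = 121801)
f = 4134827/3544042 ≈ 1.1667
(f + B)*(1664187 - 1210144) = (4134827/3544042 + 121801)*(1664187 - 1210144) = (431671994469/3544042)*454043 = 195997647384688167/3544042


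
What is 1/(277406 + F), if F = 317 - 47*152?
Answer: 1/270579 ≈ 3.6958e-6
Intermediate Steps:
F = -6827 (F = 317 - 7144 = -6827)
1/(277406 + F) = 1/(277406 - 6827) = 1/270579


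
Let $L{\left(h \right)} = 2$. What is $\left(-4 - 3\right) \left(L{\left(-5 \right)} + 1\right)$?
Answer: $-21$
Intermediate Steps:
$\left(-4 - 3\right) \left(L{\left(-5 \right)} + 1\right) = \left(-4 - 3\right) \left(2 + 1\right) = \left(-4 - 3\right) 3 = \left(-7\right) 3 = -21$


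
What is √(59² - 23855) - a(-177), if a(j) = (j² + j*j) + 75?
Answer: -62733 + I*√20374 ≈ -62733.0 + 142.74*I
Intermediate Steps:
a(j) = 75 + 2*j² (a(j) = (j² + j²) + 75 = 2*j² + 75 = 75 + 2*j²)
√(59² - 23855) - a(-177) = √(59² - 23855) - (75 + 2*(-177)²) = √(3481 - 23855) - (75 + 2*31329) = √(-20374) - (75 + 62658) = I*√20374 - 1*62733 = I*√20374 - 62733 = -62733 + I*√20374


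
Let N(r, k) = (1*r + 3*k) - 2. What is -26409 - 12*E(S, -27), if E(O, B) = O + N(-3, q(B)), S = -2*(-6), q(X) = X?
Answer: -25521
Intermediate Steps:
N(r, k) = -2 + r + 3*k (N(r, k) = (r + 3*k) - 2 = -2 + r + 3*k)
S = 12
E(O, B) = -5 + O + 3*B (E(O, B) = O + (-2 - 3 + 3*B) = O + (-5 + 3*B) = -5 + O + 3*B)
-26409 - 12*E(S, -27) = -26409 - 12*(-5 + 12 + 3*(-27)) = -26409 - 12*(-5 + 12 - 81) = -26409 - 12*(-74) = -26409 + 888 = -25521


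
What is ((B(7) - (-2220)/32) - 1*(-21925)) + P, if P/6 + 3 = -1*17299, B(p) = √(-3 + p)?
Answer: -654525/8 ≈ -81816.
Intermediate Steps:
P = -103812 (P = -18 + 6*(-1*17299) = -18 + 6*(-17299) = -18 - 103794 = -103812)
((B(7) - (-2220)/32) - 1*(-21925)) + P = ((√(-3 + 7) - (-2220)/32) - 1*(-21925)) - 103812 = ((√4 - (-2220)/32) + 21925) - 103812 = ((2 - 30*(-37/16)) + 21925) - 103812 = ((2 + 555/8) + 21925) - 103812 = (571/8 + 21925) - 103812 = 175971/8 - 103812 = -654525/8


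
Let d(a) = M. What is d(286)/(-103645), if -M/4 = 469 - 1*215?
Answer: 1016/103645 ≈ 0.0098027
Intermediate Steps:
M = -1016 (M = -4*(469 - 1*215) = -4*(469 - 215) = -4*254 = -1016)
d(a) = -1016
d(286)/(-103645) = -1016/(-103645) = -1016*(-1/103645) = 1016/103645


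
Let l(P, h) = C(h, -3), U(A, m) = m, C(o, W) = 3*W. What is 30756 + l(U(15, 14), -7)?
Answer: 30747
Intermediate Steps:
l(P, h) = -9 (l(P, h) = 3*(-3) = -9)
30756 + l(U(15, 14), -7) = 30756 - 9 = 30747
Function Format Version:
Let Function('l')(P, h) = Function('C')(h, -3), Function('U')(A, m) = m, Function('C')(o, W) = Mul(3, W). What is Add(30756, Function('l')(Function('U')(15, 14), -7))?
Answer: 30747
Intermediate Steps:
Function('l')(P, h) = -9 (Function('l')(P, h) = Mul(3, -3) = -9)
Add(30756, Function('l')(Function('U')(15, 14), -7)) = Add(30756, -9) = 30747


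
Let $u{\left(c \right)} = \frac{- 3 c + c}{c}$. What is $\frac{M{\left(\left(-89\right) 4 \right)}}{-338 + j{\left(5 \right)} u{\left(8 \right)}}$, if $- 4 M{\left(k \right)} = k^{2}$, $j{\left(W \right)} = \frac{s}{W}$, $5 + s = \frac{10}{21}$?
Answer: $\frac{166341}{1765} \approx 94.244$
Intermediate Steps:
$s = - \frac{95}{21}$ ($s = -5 + \frac{10}{21} = - \frac{95}{21} \approx -4.5238$)
$u{\left(c \right)} = -2$ ($u{\left(c \right)} = \frac{\left(-2\right) c}{c} = -2$)
$j{\left(W \right)} = - \frac{95}{21 W}$
$M{\left(k \right)} = - \frac{k^{2}}{4}$
$\frac{M{\left(\left(-89\right) 4 \right)}}{-338 + j{\left(5 \right)} u{\left(8 \right)}} = \frac{\left(- \frac{1}{4}\right) \left(\left(-89\right) 4\right)^{2}}{-338 + - \frac{95}{21 \cdot 5} \left(-2\right)} = \frac{\left(- \frac{1}{4}\right) \left(-356\right)^{2}}{-338 + \left(- \frac{95}{21}\right) \frac{1}{5} \left(-2\right)} = \frac{\left(- \frac{1}{4}\right) 126736}{-338 - - \frac{38}{21}} = - \frac{31684}{-338 + \frac{38}{21}} = - \frac{31684}{- \frac{7060}{21}} = \left(-31684\right) \left(- \frac{21}{7060}\right) = \frac{166341}{1765}$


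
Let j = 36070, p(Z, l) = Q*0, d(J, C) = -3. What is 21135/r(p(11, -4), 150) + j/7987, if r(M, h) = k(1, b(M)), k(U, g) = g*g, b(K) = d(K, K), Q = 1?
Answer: 56376625/23961 ≈ 2352.8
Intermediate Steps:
b(K) = -3
k(U, g) = g**2
p(Z, l) = 0 (p(Z, l) = 1*0 = 0)
r(M, h) = 9 (r(M, h) = (-3)**2 = 9)
21135/r(p(11, -4), 150) + j/7987 = 21135/9 + 36070/7987 = 21135*(1/9) + 36070*(1/7987) = 7045/3 + 36070/7987 = 56376625/23961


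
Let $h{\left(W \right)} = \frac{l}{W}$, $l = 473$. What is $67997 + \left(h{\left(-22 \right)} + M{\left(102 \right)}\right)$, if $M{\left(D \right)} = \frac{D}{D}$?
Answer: $\frac{135953}{2} \approx 67977.0$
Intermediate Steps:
$M{\left(D \right)} = 1$
$h{\left(W \right)} = \frac{473}{W}$
$67997 + \left(h{\left(-22 \right)} + M{\left(102 \right)}\right) = 67997 + \left(\frac{473}{-22} + 1\right) = 67997 + \left(473 \left(- \frac{1}{22}\right) + 1\right) = 67997 + \left(- \frac{43}{2} + 1\right) = 67997 - \frac{41}{2} = \frac{135953}{2}$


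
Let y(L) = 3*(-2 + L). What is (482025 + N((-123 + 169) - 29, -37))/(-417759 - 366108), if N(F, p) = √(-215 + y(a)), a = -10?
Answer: -160675/261289 - I*√251/783867 ≈ -0.61493 - 2.0211e-5*I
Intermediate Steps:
y(L) = -6 + 3*L
N(F, p) = I*√251 (N(F, p) = √(-215 + (-6 + 3*(-10))) = √(-215 + (-6 - 30)) = √(-215 - 36) = √(-251) = I*√251)
(482025 + N((-123 + 169) - 29, -37))/(-417759 - 366108) = (482025 + I*√251)/(-417759 - 366108) = (482025 + I*√251)/(-783867) = (482025 + I*√251)*(-1/783867) = -160675/261289 - I*√251/783867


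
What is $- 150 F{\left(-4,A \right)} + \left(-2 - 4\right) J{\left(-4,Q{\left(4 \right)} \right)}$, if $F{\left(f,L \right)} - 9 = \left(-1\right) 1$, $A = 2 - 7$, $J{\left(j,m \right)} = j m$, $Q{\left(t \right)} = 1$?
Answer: $-1176$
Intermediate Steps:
$A = -5$ ($A = 2 - 7 = -5$)
$F{\left(f,L \right)} = 8$ ($F{\left(f,L \right)} = 9 - 1 = 8$)
$- 150 F{\left(-4,A \right)} + \left(-2 - 4\right) J{\left(-4,Q{\left(4 \right)} \right)} = \left(-150\right) 8 + \left(-2 - 4\right) \left(\left(-4\right) 1\right) = -1200 - -24 = -1200 + 24 = -1176$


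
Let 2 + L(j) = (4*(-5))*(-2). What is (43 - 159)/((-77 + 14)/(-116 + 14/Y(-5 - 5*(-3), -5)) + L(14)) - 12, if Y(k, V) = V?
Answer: -38172/2543 ≈ -15.011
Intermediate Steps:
L(j) = 38 (L(j) = -2 + (4*(-5))*(-2) = -2 - 20*(-2) = -2 + 40 = 38)
(43 - 159)/((-77 + 14)/(-116 + 14/Y(-5 - 5*(-3), -5)) + L(14)) - 12 = (43 - 159)/((-77 + 14)/(-116 + 14/(-5)) + 38) - 12 = -116/(-63/(-116 + 14*(-⅕)) + 38) - 12 = -116/(-63/(-116 - 14/5) + 38) - 12 = -116/(-63/(-594/5) + 38) - 12 = -116/(-63*(-5/594) + 38) - 12 = -116/(35/66 + 38) - 12 = -116/2543/66 - 12 = -116*66/2543 - 12 = -7656/2543 - 12 = -38172/2543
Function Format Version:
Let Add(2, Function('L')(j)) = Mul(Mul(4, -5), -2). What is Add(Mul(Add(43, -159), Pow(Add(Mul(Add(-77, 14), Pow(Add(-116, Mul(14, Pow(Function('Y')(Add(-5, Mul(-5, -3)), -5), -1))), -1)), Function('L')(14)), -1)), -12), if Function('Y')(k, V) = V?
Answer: Rational(-38172, 2543) ≈ -15.011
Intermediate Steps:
Function('L')(j) = 38 (Function('L')(j) = Add(-2, Mul(Mul(4, -5), -2)) = Add(-2, Mul(-20, -2)) = Add(-2, 40) = 38)
Add(Mul(Add(43, -159), Pow(Add(Mul(Add(-77, 14), Pow(Add(-116, Mul(14, Pow(Function('Y')(Add(-5, Mul(-5, -3)), -5), -1))), -1)), Function('L')(14)), -1)), -12) = Add(Mul(Add(43, -159), Pow(Add(Mul(Add(-77, 14), Pow(Add(-116, Mul(14, Pow(-5, -1))), -1)), 38), -1)), -12) = Add(Mul(-116, Pow(Add(Mul(-63, Pow(Add(-116, Mul(14, Rational(-1, 5))), -1)), 38), -1)), -12) = Add(Mul(-116, Pow(Add(Mul(-63, Pow(Add(-116, Rational(-14, 5)), -1)), 38), -1)), -12) = Add(Mul(-116, Pow(Add(Mul(-63, Pow(Rational(-594, 5), -1)), 38), -1)), -12) = Add(Mul(-116, Pow(Add(Mul(-63, Rational(-5, 594)), 38), -1)), -12) = Add(Mul(-116, Pow(Add(Rational(35, 66), 38), -1)), -12) = Add(Mul(-116, Pow(Rational(2543, 66), -1)), -12) = Add(Mul(-116, Rational(66, 2543)), -12) = Add(Rational(-7656, 2543), -12) = Rational(-38172, 2543)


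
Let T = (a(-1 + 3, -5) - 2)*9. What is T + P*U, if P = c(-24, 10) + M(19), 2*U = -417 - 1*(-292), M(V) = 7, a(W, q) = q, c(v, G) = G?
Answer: -2251/2 ≈ -1125.5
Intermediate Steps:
U = -125/2 (U = (-417 - 1*(-292))/2 = (-417 + 292)/2 = (½)*(-125) = -125/2 ≈ -62.500)
P = 17 (P = 10 + 7 = 17)
T = -63 (T = (-5 - 2)*9 = -7*9 = -63)
T + P*U = -63 + 17*(-125/2) = -63 - 2125/2 = -2251/2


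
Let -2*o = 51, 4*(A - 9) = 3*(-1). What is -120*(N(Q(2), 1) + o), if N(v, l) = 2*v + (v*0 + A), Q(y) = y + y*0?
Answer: 1590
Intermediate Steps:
Q(y) = y (Q(y) = y + 0 = y)
A = 33/4 (A = 9 + (3*(-1))/4 = 9 + (1/4)*(-3) = 9 - 3/4 = 33/4 ≈ 8.2500)
o = -51/2 (o = -1/2*51 = -51/2 ≈ -25.500)
N(v, l) = 33/4 + 2*v (N(v, l) = 2*v + (v*0 + 33/4) = 2*v + (0 + 33/4) = 2*v + 33/4 = 33/4 + 2*v)
-120*(N(Q(2), 1) + o) = -120*((33/4 + 2*2) - 51/2) = -120*((33/4 + 4) - 51/2) = -120*(49/4 - 51/2) = -120*(-53/4) = 1590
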